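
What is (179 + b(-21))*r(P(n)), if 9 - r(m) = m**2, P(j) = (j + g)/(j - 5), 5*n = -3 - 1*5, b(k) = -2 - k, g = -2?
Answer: 18954/11 ≈ 1723.1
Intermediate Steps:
n = -8/5 (n = (-3 - 1*5)/5 = (-3 - 5)/5 = (1/5)*(-8) = -8/5 ≈ -1.6000)
P(j) = (-2 + j)/(-5 + j) (P(j) = (j - 2)/(j - 5) = (-2 + j)/(-5 + j))
r(m) = 9 - m**2
(179 + b(-21))*r(P(n)) = (179 + (-2 - 1*(-21)))*(9 - ((-2 - 8/5)/(-5 - 8/5))**2) = (179 + (-2 + 21))*(9 - (-18/5/(-33/5))**2) = (179 + 19)*(9 - (-5/33*(-18/5))**2) = 198*(9 - (6/11)**2) = 198*(9 - 1*36/121) = 198*(9 - 36/121) = 198*(1053/121) = 18954/11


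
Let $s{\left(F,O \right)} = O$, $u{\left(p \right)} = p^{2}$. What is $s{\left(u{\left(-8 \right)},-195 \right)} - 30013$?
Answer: $-30208$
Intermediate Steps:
$s{\left(u{\left(-8 \right)},-195 \right)} - 30013 = -195 - 30013 = -30208$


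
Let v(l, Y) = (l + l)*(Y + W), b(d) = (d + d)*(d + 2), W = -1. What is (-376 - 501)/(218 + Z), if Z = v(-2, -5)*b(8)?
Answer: -877/4058 ≈ -0.21612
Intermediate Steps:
b(d) = 2*d*(2 + d) (b(d) = (2*d)*(2 + d) = 2*d*(2 + d))
v(l, Y) = 2*l*(-1 + Y) (v(l, Y) = (l + l)*(Y - 1) = (2*l)*(-1 + Y) = 2*l*(-1 + Y))
Z = 3840 (Z = (2*(-2)*(-1 - 5))*(2*8*(2 + 8)) = (2*(-2)*(-6))*(2*8*10) = 24*160 = 3840)
(-376 - 501)/(218 + Z) = (-376 - 501)/(218 + 3840) = -877/4058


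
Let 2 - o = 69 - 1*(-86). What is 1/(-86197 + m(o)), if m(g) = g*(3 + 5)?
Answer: -1/87421 ≈ -1.1439e-5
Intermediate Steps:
o = -153 (o = 2 - (69 - 1*(-86)) = 2 - (69 + 86) = 2 - 1*155 = 2 - 155 = -153)
m(g) = 8*g (m(g) = g*8 = 8*g)
1/(-86197 + m(o)) = 1/(-86197 + 8*(-153)) = 1/(-86197 - 1224) = 1/(-87421) = -1/87421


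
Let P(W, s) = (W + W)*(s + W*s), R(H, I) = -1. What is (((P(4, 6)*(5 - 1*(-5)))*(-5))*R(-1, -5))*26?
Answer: 312000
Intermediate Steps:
P(W, s) = 2*W*(s + W*s) (P(W, s) = (2*W)*(s + W*s) = 2*W*(s + W*s))
(((P(4, 6)*(5 - 1*(-5)))*(-5))*R(-1, -5))*26 = ((((2*4*6*(1 + 4))*(5 - 1*(-5)))*(-5))*(-1))*26 = ((((2*4*6*5)*(5 + 5))*(-5))*(-1))*26 = (((240*10)*(-5))*(-1))*26 = ((2400*(-5))*(-1))*26 = -12000*(-1)*26 = 12000*26 = 312000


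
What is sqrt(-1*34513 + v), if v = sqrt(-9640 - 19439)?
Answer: sqrt(-34513 + 9*I*sqrt(359)) ≈ 0.459 + 185.78*I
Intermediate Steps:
v = 9*I*sqrt(359) (v = sqrt(-29079) = 9*I*sqrt(359) ≈ 170.53*I)
sqrt(-1*34513 + v) = sqrt(-1*34513 + 9*I*sqrt(359)) = sqrt(-34513 + 9*I*sqrt(359))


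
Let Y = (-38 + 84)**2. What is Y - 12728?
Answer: -10612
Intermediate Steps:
Y = 2116 (Y = 46**2 = 2116)
Y - 12728 = 2116 - 12728 = -10612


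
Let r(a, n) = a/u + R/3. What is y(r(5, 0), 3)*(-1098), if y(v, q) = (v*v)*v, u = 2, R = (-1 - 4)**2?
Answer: -16752125/12 ≈ -1.3960e+6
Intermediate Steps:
R = 25 (R = (-5)**2 = 25)
r(a, n) = 25/3 + a/2 (r(a, n) = a/2 + 25/3 = 25/3 + a/2)
y(v, q) = v**3 (y(v, q) = v**2*v = v**3)
y(r(5, 0), 3)*(-1098) = (25/3 + (1/2)*5)**3*(-1098) = (25/3 + 5/2)**3*(-1098) = (65/6)**3*(-1098) = (274625/216)*(-1098) = -16752125/12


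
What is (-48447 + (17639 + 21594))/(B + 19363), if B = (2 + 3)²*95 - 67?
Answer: -9214/21671 ≈ -0.42518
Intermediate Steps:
B = 2308 (B = 5²*95 - 67 = 25*95 - 67 = 2375 - 67 = 2308)
(-48447 + (17639 + 21594))/(B + 19363) = (-48447 + (17639 + 21594))/(2308 + 19363) = (-48447 + 39233)/21671 = -9214*1/21671 = -9214/21671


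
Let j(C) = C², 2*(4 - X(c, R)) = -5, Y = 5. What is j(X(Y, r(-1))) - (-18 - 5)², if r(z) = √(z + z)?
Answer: -1947/4 ≈ -486.75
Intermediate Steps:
r(z) = √2*√z (r(z) = √(2*z) = √2*√z)
X(c, R) = 13/2 (X(c, R) = 4 - ½*(-5) = 4 + 5/2 = 13/2)
j(X(Y, r(-1))) - (-18 - 5)² = (13/2)² - (-18 - 5)² = 169/4 - 1*(-23)² = 169/4 - 1*529 = 169/4 - 529 = -1947/4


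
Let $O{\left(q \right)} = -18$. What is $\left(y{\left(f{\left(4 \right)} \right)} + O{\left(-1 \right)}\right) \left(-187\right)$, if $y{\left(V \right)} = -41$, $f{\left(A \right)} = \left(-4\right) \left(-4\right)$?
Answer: $11033$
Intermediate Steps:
$f{\left(A \right)} = 16$
$\left(y{\left(f{\left(4 \right)} \right)} + O{\left(-1 \right)}\right) \left(-187\right) = \left(-41 - 18\right) \left(-187\right) = \left(-59\right) \left(-187\right) = 11033$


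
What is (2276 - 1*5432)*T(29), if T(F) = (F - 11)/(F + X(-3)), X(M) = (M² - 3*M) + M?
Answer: -14202/11 ≈ -1291.1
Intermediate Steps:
X(M) = M² - 2*M
T(F) = (-11 + F)/(15 + F) (T(F) = (F - 11)/(F - 3*(-2 - 3)) = (-11 + F)/(F - 3*(-5)) = (-11 + F)/(F + 15) = (-11 + F)/(15 + F))
(2276 - 1*5432)*T(29) = (2276 - 1*5432)*((-11 + 29)/(15 + 29)) = (2276 - 5432)*(18/44) = -789*18/11 = -3156*9/22 = -14202/11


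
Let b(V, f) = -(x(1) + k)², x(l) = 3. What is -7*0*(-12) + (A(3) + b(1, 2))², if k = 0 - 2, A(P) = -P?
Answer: 16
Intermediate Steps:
k = -2
b(V, f) = -1 (b(V, f) = -(3 - 2)² = -1*1² = -1*1 = -1)
-7*0*(-12) + (A(3) + b(1, 2))² = -7*0*(-12) + (-1*3 - 1)² = 0*(-12) + (-3 - 1)² = 0 + (-4)² = 0 + 16 = 16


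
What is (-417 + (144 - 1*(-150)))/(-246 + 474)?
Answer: -41/76 ≈ -0.53947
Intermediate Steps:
(-417 + (144 - 1*(-150)))/(-246 + 474) = (-417 + (144 + 150))/228 = (-417 + 294)*(1/228) = -123*1/228 = -41/76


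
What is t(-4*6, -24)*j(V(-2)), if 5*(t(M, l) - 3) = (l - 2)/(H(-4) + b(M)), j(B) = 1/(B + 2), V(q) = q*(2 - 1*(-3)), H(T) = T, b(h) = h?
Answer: -223/560 ≈ -0.39821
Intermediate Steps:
V(q) = 5*q (V(q) = q*(2 + 3) = q*5 = 5*q)
j(B) = 1/(2 + B)
t(M, l) = 3 + (-2 + l)/(5*(-4 + M)) (t(M, l) = 3 + ((l - 2)/(-4 + M))/5 = 3 + ((-2 + l)/(-4 + M))/5 = 3 + (-2 + l)/(5*(-4 + M)))
t(-4*6, -24)*j(V(-2)) = ((-62 - 24 + 15*(-4*6))/(5*(-4 - 4*6)))/(2 + 5*(-2)) = ((-62 - 24 + 15*(-24))/(5*(-4 - 24)))/(2 - 10) = ((⅕)*(-62 - 24 - 360)/(-28))/(-8) = ((⅕)*(-1/28)*(-446))*(-⅛) = (223/70)*(-⅛) = -223/560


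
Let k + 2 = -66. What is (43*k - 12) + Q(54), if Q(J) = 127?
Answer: -2809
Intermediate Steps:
k = -68 (k = -2 - 66 = -68)
(43*k - 12) + Q(54) = (43*(-68) - 12) + 127 = (-2924 - 12) + 127 = -2936 + 127 = -2809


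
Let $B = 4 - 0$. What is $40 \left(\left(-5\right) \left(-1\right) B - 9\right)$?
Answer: $440$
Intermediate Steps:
$B = 4$ ($B = 4 + 0 = 4$)
$40 \left(\left(-5\right) \left(-1\right) B - 9\right) = 40 \left(\left(-5\right) \left(-1\right) 4 - 9\right) = 40 \left(5 \cdot 4 - 9\right) = 40 \left(20 - 9\right) = 40 \cdot 11 = 440$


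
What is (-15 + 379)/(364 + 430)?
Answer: 182/397 ≈ 0.45844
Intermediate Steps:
(-15 + 379)/(364 + 430) = 364/794 = 364*(1/794) = 182/397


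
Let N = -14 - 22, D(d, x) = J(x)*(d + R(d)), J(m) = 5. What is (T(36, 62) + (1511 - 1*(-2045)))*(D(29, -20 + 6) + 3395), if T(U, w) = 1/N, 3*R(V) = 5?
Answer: 1362719675/108 ≈ 1.2618e+7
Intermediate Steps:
R(V) = 5/3 (R(V) = (⅓)*5 = 5/3)
D(d, x) = 25/3 + 5*d (D(d, x) = 5*(d + 5/3) = 5*(5/3 + d) = 25/3 + 5*d)
N = -36
T(U, w) = -1/36 (T(U, w) = 1/(-36) = -1/36)
(T(36, 62) + (1511 - 1*(-2045)))*(D(29, -20 + 6) + 3395) = (-1/36 + (1511 - 1*(-2045)))*((25/3 + 5*29) + 3395) = (-1/36 + (1511 + 2045))*((25/3 + 145) + 3395) = (-1/36 + 3556)*(460/3 + 3395) = (128015/36)*(10645/3) = 1362719675/108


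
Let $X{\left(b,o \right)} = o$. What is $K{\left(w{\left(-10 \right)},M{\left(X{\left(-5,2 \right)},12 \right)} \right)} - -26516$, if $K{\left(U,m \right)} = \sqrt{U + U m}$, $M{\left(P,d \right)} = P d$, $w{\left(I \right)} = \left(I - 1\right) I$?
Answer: $26516 + 5 \sqrt{110} \approx 26568.0$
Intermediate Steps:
$w{\left(I \right)} = I \left(-1 + I\right)$ ($w{\left(I \right)} = \left(-1 + I\right) I = I \left(-1 + I\right)$)
$K{\left(w{\left(-10 \right)},M{\left(X{\left(-5,2 \right)},12 \right)} \right)} - -26516 = \sqrt{- 10 \left(-1 - 10\right) \left(1 + 2 \cdot 12\right)} - -26516 = \sqrt{\left(-10\right) \left(-11\right) \left(1 + 24\right)} + 26516 = \sqrt{110 \cdot 25} + 26516 = \sqrt{2750} + 26516 = 5 \sqrt{110} + 26516 = 26516 + 5 \sqrt{110}$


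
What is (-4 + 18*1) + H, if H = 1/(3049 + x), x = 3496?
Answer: 91631/6545 ≈ 14.000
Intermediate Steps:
H = 1/6545 (H = 1/(3049 + 3496) = 1/6545 ≈ 0.00015279)
(-4 + 18*1) + H = (-4 + 18*1) + 1/6545 = (-4 + 18) + 1/6545 = 14 + 1/6545 = 91631/6545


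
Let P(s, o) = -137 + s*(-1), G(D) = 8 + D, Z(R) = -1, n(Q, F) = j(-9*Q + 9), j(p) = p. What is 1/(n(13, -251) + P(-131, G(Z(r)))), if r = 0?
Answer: -1/114 ≈ -0.0087719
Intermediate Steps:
n(Q, F) = 9 - 9*Q (n(Q, F) = -9*Q + 9 = 9 - 9*Q)
P(s, o) = -137 - s
1/(n(13, -251) + P(-131, G(Z(r)))) = 1/((9 - 9*13) + (-137 - 1*(-131))) = 1/((9 - 117) + (-137 + 131)) = 1/(-108 - 6) = 1/(-114) = -1/114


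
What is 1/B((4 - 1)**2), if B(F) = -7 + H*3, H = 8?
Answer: 1/17 ≈ 0.058824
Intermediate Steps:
B(F) = 17 (B(F) = -7 + 8*3 = -7 + 24 = 17)
1/B((4 - 1)**2) = 1/17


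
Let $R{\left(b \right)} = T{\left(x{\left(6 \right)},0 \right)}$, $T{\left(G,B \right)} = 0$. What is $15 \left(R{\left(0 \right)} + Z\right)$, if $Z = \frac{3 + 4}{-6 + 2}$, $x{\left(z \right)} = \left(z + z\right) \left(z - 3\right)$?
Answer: $- \frac{105}{4} \approx -26.25$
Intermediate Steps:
$x{\left(z \right)} = 2 z \left(-3 + z\right)$
$R{\left(b \right)} = 0$
$Z = - \frac{7}{4}$ ($Z = \frac{7}{-4} = 7 \left(- \frac{1}{4}\right) = - \frac{7}{4} \approx -1.75$)
$15 \left(R{\left(0 \right)} + Z\right) = 15 \left(0 - \frac{7}{4}\right) = 15 \left(- \frac{7}{4}\right) = - \frac{105}{4}$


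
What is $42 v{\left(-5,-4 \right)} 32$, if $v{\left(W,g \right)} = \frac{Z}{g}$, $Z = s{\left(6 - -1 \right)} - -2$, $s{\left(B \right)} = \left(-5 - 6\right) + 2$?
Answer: $2352$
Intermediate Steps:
$s{\left(B \right)} = -9$ ($s{\left(B \right)} = \left(-5 - 6\right) + 2 = -11 + 2 = -9$)
$Z = -7$ ($Z = -9 - -2 = -9 + 2 = -7$)
$v{\left(W,g \right)} = - \frac{7}{g}$
$42 v{\left(-5,-4 \right)} 32 = 42 \left(- \frac{7}{-4}\right) 32 = 42 \left(\left(-7\right) \left(- \frac{1}{4}\right)\right) 32 = 42 \cdot \frac{7}{4} \cdot 32 = \frac{147}{2} \cdot 32 = 2352$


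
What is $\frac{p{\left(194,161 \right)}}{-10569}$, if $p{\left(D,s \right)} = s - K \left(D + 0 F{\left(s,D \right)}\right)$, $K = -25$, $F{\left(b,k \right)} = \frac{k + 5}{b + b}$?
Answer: $- \frac{5011}{10569} \approx -0.47412$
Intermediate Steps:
$F{\left(b,k \right)} = \frac{5 + k}{2 b}$
$p{\left(D,s \right)} = s + 25 D$ ($p{\left(D,s \right)} = s - - 25 \left(D + 0 \frac{5 + D}{2 s}\right) = s - - 25 \left(D + 0\right) = s - - 25 D = s + 25 D$)
$\frac{p{\left(194,161 \right)}}{-10569} = \frac{161 + 25 \cdot 194}{-10569} = \left(161 + 4850\right) \left(- \frac{1}{10569}\right) = 5011 \left(- \frac{1}{10569}\right) = - \frac{5011}{10569}$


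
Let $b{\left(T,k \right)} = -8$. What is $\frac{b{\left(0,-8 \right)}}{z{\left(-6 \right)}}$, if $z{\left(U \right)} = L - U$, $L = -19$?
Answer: $\frac{8}{13} \approx 0.61539$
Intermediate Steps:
$z{\left(U \right)} = -19 - U$
$\frac{b{\left(0,-8 \right)}}{z{\left(-6 \right)}} = - \frac{8}{-19 - -6} = - \frac{8}{-19 + 6} = - \frac{8}{-13} = \left(-8\right) \left(- \frac{1}{13}\right) = \frac{8}{13}$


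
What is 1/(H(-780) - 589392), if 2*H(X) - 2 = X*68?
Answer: -1/615911 ≈ -1.6236e-6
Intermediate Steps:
H(X) = 1 + 34*X (H(X) = 1 + (X*68)/2 = 1 + (68*X)/2 = 1 + 34*X)
1/(H(-780) - 589392) = 1/((1 + 34*(-780)) - 589392) = 1/((1 - 26520) - 589392) = 1/(-26519 - 589392) = 1/(-615911) = -1/615911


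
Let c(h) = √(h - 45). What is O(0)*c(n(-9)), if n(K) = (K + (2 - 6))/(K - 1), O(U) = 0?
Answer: 0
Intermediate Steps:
n(K) = (-4 + K)/(-1 + K) (n(K) = (K - 4)/(-1 + K) = (-4 + K)/(-1 + K))
c(h) = √(-45 + h)
O(0)*c(n(-9)) = 0*√(-45 + (-4 - 9)/(-1 - 9)) = 0*√(-45 - 13/(-10)) = 0*√(-45 - ⅒*(-13)) = 0*√(-45 + 13/10) = 0*√(-437/10) = 0*(I*√4370/10) = 0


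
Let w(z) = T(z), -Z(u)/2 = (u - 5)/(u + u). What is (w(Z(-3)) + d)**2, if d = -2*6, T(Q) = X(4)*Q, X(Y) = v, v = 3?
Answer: 400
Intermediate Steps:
X(Y) = 3
Z(u) = -(-5 + u)/u (Z(u) = -2*(u - 5)/(u + u) = -2*(-5 + u)/(2*u) = -2*(-5 + u)*1/(2*u) = -(-5 + u)/u)
T(Q) = 3*Q
w(z) = 3*z
d = -12
(w(Z(-3)) + d)**2 = (3*((5 - 1*(-3))/(-3)) - 12)**2 = (3*(-(5 + 3)/3) - 12)**2 = (3*(-1/3*8) - 12)**2 = (3*(-8/3) - 12)**2 = (-8 - 12)**2 = (-20)**2 = 400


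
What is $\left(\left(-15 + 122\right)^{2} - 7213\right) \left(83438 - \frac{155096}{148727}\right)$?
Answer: $\frac{52565914805880}{148727} \approx 3.5344 \cdot 10^{8}$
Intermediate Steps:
$\left(\left(-15 + 122\right)^{2} - 7213\right) \left(83438 - \frac{155096}{148727}\right) = \left(107^{2} - 7213\right) \left(83438 - \frac{155096}{148727}\right) = \left(11449 - 7213\right) \left(83438 - \frac{155096}{148727}\right) = 4236 \cdot \frac{12409328330}{148727} = \frac{52565914805880}{148727}$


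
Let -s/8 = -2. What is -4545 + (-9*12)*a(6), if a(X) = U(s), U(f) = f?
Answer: -6273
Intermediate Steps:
s = 16 (s = -8*(-2) = 16)
a(X) = 16
-4545 + (-9*12)*a(6) = -4545 - 9*12*16 = -4545 - 108*16 = -4545 - 1728 = -6273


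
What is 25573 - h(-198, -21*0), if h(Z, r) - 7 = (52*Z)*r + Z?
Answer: 25764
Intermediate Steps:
h(Z, r) = 7 + Z + 52*Z*r (h(Z, r) = 7 + ((52*Z)*r + Z) = 7 + (52*Z*r + Z) = 7 + (Z + 52*Z*r) = 7 + Z + 52*Z*r)
25573 - h(-198, -21*0) = 25573 - (7 - 198 + 52*(-198)*(-21*0)) = 25573 - (7 - 198 + 52*(-198)*0) = 25573 - (7 - 198 + 0) = 25573 - 1*(-191) = 25573 + 191 = 25764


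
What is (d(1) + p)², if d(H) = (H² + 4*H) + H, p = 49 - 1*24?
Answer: 961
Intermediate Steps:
p = 25 (p = 49 - 24 = 25)
d(H) = H² + 5*H
(d(1) + p)² = (1*(5 + 1) + 25)² = (1*6 + 25)² = (6 + 25)² = 31² = 961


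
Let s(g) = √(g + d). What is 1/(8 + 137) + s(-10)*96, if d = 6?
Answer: 1/145 + 192*I ≈ 0.0068966 + 192.0*I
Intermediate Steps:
s(g) = √(6 + g) (s(g) = √(g + 6) = √(6 + g))
1/(8 + 137) + s(-10)*96 = 1/(8 + 137) + √(6 - 10)*96 = 1/145 + √(-4)*96 = 1/145 + (2*I)*96 = 1/145 + 192*I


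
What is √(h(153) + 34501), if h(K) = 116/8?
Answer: √138062/2 ≈ 185.78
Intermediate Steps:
h(K) = 29/2 (h(K) = 116*(⅛) = 29/2)
√(h(153) + 34501) = √(29/2 + 34501) = √(69031/2) = √138062/2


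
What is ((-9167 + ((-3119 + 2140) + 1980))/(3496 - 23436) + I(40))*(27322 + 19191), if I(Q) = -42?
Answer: -19286941041/9970 ≈ -1.9345e+6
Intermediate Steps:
((-9167 + ((-3119 + 2140) + 1980))/(3496 - 23436) + I(40))*(27322 + 19191) = ((-9167 + ((-3119 + 2140) + 1980))/(3496 - 23436) - 42)*(27322 + 19191) = ((-9167 + (-979 + 1980))/(-19940) - 42)*46513 = ((-9167 + 1001)*(-1/19940) - 42)*46513 = (-8166*(-1/19940) - 42)*46513 = (4083/9970 - 42)*46513 = -414657/9970*46513 = -19286941041/9970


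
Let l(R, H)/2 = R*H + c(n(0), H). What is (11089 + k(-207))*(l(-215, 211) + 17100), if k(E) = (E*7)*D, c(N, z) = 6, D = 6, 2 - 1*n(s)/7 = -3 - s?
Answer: -176315110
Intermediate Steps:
n(s) = 35 + 7*s (n(s) = 14 - 7*(-3 - s) = 14 + (21 + 7*s) = 35 + 7*s)
k(E) = 42*E (k(E) = (E*7)*6 = (7*E)*6 = 42*E)
l(R, H) = 12 + 2*H*R (l(R, H) = 2*(R*H + 6) = 2*(H*R + 6) = 2*(6 + H*R) = 12 + 2*H*R)
(11089 + k(-207))*(l(-215, 211) + 17100) = (11089 + 42*(-207))*((12 + 2*211*(-215)) + 17100) = (11089 - 8694)*((12 - 90730) + 17100) = 2395*(-90718 + 17100) = 2395*(-73618) = -176315110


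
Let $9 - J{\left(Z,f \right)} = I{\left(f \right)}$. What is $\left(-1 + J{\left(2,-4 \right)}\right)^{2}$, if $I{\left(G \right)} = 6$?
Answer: $4$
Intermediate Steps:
$J{\left(Z,f \right)} = 3$ ($J{\left(Z,f \right)} = 9 - 6 = 3$)
$\left(-1 + J{\left(2,-4 \right)}\right)^{2} = \left(-1 + 3\right)^{2} = 2^{2} = 4$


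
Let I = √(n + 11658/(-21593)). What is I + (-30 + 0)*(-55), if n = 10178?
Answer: 1650 + 2*√1186329655082/21593 ≈ 1750.9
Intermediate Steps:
I = 2*√1186329655082/21593 (I = √(10178 + 11658/(-21593)) = √(10178 + 11658*(-1/21593)) = √(10178 - 11658/21593) = √(219761896/21593) = 2*√1186329655082/21593 ≈ 100.88)
I + (-30 + 0)*(-55) = 2*√1186329655082/21593 + (-30 + 0)*(-55) = 2*√1186329655082/21593 - 30*(-55) = 2*√1186329655082/21593 + 1650 = 1650 + 2*√1186329655082/21593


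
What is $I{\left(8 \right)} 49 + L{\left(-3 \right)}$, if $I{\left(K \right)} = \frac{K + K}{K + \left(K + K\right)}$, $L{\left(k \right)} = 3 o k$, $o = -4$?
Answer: $\frac{206}{3} \approx 68.667$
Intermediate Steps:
$L{\left(k \right)} = - 12 k$ ($L{\left(k \right)} = 3 \left(-4\right) k = - 12 k$)
$I{\left(K \right)} = \frac{2}{3}$ ($I{\left(K \right)} = \frac{2 K}{K + 2 K} = \frac{2 K}{3 K} = 2 K \frac{1}{3 K} = \frac{2}{3}$)
$I{\left(8 \right)} 49 + L{\left(-3 \right)} = \frac{2}{3} \cdot 49 - -36 = \frac{98}{3} + 36 = \frac{206}{3}$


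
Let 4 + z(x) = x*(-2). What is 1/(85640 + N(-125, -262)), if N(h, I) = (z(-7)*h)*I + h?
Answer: 1/413015 ≈ 2.4212e-6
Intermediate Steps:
z(x) = -4 - 2*x (z(x) = -4 + x*(-2) = -4 - 2*x)
N(h, I) = h + 10*I*h (N(h, I) = ((-4 - 2*(-7))*h)*I + h = ((-4 + 14)*h)*I + h = (10*h)*I + h = 10*I*h + h = h + 10*I*h)
1/(85640 + N(-125, -262)) = 1/(85640 - 125*(1 + 10*(-262))) = 1/(85640 - 125*(1 - 2620)) = 1/(85640 - 125*(-2619)) = 1/(85640 + 327375) = 1/413015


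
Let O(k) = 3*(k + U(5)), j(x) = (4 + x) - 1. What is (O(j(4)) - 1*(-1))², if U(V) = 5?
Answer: 1369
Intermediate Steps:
j(x) = 3 + x
O(k) = 15 + 3*k (O(k) = 3*(k + 5) = 3*(5 + k) = 15 + 3*k)
(O(j(4)) - 1*(-1))² = ((15 + 3*(3 + 4)) - 1*(-1))² = ((15 + 3*7) + 1)² = ((15 + 21) + 1)² = (36 + 1)² = 37² = 1369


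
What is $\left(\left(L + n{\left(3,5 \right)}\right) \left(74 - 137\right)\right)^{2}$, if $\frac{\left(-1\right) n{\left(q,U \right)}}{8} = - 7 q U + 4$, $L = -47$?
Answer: $2298531249$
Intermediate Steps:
$n{\left(q,U \right)} = -32 + 56 U q$ ($n{\left(q,U \right)} = - 8 \left(- 7 q U + 4\right) = - 8 \left(- 7 U q + 4\right) = - 8 \left(4 - 7 U q\right) = -32 + 56 U q$)
$\left(\left(L + n{\left(3,5 \right)}\right) \left(74 - 137\right)\right)^{2} = \left(\left(-47 - \left(32 - 840\right)\right) \left(74 - 137\right)\right)^{2} = \left(\left(-47 + \left(-32 + 840\right)\right) \left(-63\right)\right)^{2} = \left(\left(-47 + 808\right) \left(-63\right)\right)^{2} = \left(761 \left(-63\right)\right)^{2} = \left(-47943\right)^{2} = 2298531249$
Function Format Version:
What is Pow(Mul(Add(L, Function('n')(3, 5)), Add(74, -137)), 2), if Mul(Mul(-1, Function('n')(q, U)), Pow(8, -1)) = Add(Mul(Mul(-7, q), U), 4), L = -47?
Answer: 2298531249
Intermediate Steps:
Function('n')(q, U) = Add(-32, Mul(56, U, q)) (Function('n')(q, U) = Mul(-8, Add(Mul(Mul(-7, q), U), 4)) = Mul(-8, Add(Mul(-7, U, q), 4)) = Mul(-8, Add(4, Mul(-7, U, q))) = Add(-32, Mul(56, U, q)))
Pow(Mul(Add(L, Function('n')(3, 5)), Add(74, -137)), 2) = Pow(Mul(Add(-47, Add(-32, Mul(56, 5, 3))), Add(74, -137)), 2) = Pow(Mul(Add(-47, Add(-32, 840)), -63), 2) = Pow(Mul(Add(-47, 808), -63), 2) = Pow(Mul(761, -63), 2) = Pow(-47943, 2) = 2298531249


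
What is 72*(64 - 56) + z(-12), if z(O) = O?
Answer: 564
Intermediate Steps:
72*(64 - 56) + z(-12) = 72*(64 - 56) - 12 = 72*8 - 12 = 576 - 12 = 564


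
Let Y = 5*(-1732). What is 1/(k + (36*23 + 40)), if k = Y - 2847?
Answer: -1/10639 ≈ -9.3994e-5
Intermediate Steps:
Y = -8660
k = -11507 (k = -8660 - 2847 = -11507)
1/(k + (36*23 + 40)) = 1/(-11507 + (36*23 + 40)) = 1/(-11507 + (828 + 40)) = 1/(-11507 + 868) = 1/(-10639) = -1/10639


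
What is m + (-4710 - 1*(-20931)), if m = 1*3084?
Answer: 19305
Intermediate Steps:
m = 3084
m + (-4710 - 1*(-20931)) = 3084 + (-4710 - 1*(-20931)) = 3084 + (-4710 + 20931) = 3084 + 16221 = 19305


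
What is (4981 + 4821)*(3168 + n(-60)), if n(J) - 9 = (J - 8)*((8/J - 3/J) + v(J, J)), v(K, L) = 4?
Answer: 85591064/3 ≈ 2.8530e+7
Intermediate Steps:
n(J) = 9 + (-8 + J)*(4 + 5/J) (n(J) = 9 + (J - 8)*((8/J - 3/J) + 4) = 9 + (-8 + J)*(5/J + 4) = 9 + (-8 + J)*(4 + 5/J))
(4981 + 4821)*(3168 + n(-60)) = (4981 + 4821)*(3168 + (-18 - 40/(-60) + 4*(-60))) = 9802*(3168 + (-18 - 40*(-1/60) - 240)) = 9802*(3168 + (-18 + ⅔ - 240)) = 9802*(3168 - 772/3) = 9802*(8732/3) = 85591064/3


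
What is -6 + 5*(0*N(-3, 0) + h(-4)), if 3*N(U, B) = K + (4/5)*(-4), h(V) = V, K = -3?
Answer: -26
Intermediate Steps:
N(U, B) = -31/15 (N(U, B) = (-3 + (4/5)*(-4))/3 = (-3 - 16/5)/3 = (1/3)*(-31/5) = -31/15)
-6 + 5*(0*N(-3, 0) + h(-4)) = -6 + 5*(0*(-31/15) - 4) = -6 + 5*(0 - 4) = -6 + 5*(-4) = -6 - 20 = -26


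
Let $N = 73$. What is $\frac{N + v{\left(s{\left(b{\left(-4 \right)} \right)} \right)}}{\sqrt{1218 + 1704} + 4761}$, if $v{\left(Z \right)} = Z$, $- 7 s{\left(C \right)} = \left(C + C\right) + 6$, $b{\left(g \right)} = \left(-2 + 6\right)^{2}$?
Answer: $\frac{750651}{52883131} - \frac{473 \sqrt{2922}}{158649393} \approx 0.014033$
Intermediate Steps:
$b{\left(g \right)} = 16$ ($b{\left(g \right)} = 4^{2} = 16$)
$s{\left(C \right)} = - \frac{6}{7} - \frac{2 C}{7}$ ($s{\left(C \right)} = - \frac{\left(C + C\right) + 6}{7} = - \frac{2 C + 6}{7} = - \frac{6 + 2 C}{7} = - \frac{6}{7} - \frac{2 C}{7}$)
$\frac{N + v{\left(s{\left(b{\left(-4 \right)} \right)} \right)}}{\sqrt{1218 + 1704} + 4761} = \frac{73 - \frac{38}{7}}{\sqrt{1218 + 1704} + 4761} = \frac{73 - \frac{38}{7}}{\sqrt{2922} + 4761} = \frac{73 - \frac{38}{7}}{4761 + \sqrt{2922}} = \frac{473}{7 \left(4761 + \sqrt{2922}\right)}$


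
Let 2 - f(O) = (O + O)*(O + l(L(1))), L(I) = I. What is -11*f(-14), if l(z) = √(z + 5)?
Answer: 4290 - 308*√6 ≈ 3535.6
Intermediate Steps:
l(z) = √(5 + z)
f(O) = 2 - 2*O*(O + √6) (f(O) = 2 - (O + O)*(O + √(5 + 1)) = 2 - 2*O*(O + √6))
-11*f(-14) = -11*(2 - 2*(-14)² - 2*(-14)*√6) = -11*(2 - 2*196 + 28*√6) = -11*(2 - 392 + 28*√6) = -11*(-390 + 28*√6) = 4290 - 308*√6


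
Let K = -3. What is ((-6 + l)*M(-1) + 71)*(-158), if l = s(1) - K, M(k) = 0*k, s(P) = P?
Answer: -11218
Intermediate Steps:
M(k) = 0
l = 4 (l = 1 - 1*(-3) = 1 + 3 = 4)
((-6 + l)*M(-1) + 71)*(-158) = ((-6 + 4)*0 + 71)*(-158) = (-2*0 + 71)*(-158) = (0 + 71)*(-158) = 71*(-158) = -11218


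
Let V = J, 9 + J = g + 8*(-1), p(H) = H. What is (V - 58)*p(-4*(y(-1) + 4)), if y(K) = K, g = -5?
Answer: 960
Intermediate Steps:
J = -22 (J = -9 + (-5 + 8*(-1)) = -9 + (-5 - 8) = -9 - 13 = -22)
V = -22
(V - 58)*p(-4*(y(-1) + 4)) = (-22 - 58)*(-4*(-1 + 4)) = -(-320)*3 = -80*(-12) = 960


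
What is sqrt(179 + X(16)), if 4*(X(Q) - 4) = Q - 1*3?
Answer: sqrt(745)/2 ≈ 13.647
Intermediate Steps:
X(Q) = 13/4 + Q/4 (X(Q) = 4 + (Q - 1*3)/4 = 4 + (Q - 3)/4 = 4 + (-3 + Q)/4 = 4 + (-3/4 + Q/4) = 13/4 + Q/4)
sqrt(179 + X(16)) = sqrt(179 + (13/4 + (1/4)*16)) = sqrt(179 + (13/4 + 4)) = sqrt(179 + 29/4) = sqrt(745/4) = sqrt(745)/2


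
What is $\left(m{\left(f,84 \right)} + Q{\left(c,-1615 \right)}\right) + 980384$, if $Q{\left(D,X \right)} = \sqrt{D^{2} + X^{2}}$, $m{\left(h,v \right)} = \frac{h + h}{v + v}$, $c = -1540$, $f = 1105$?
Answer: $\frac{82353361}{84} + 5 \sqrt{199193} \approx 9.8263 \cdot 10^{5}$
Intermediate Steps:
$m{\left(h,v \right)} = \frac{h}{v}$ ($m{\left(h,v \right)} = \frac{2 h}{2 v} = 2 h \frac{1}{2 v} = \frac{h}{v}$)
$\left(m{\left(f,84 \right)} + Q{\left(c,-1615 \right)}\right) + 980384 = \left(\frac{1105}{84} + \sqrt{\left(-1540\right)^{2} + \left(-1615\right)^{2}}\right) + 980384 = \left(1105 \cdot \frac{1}{84} + \sqrt{2371600 + 2608225}\right) + 980384 = \left(\frac{1105}{84} + \sqrt{4979825}\right) + 980384 = \left(\frac{1105}{84} + 5 \sqrt{199193}\right) + 980384 = \frac{82353361}{84} + 5 \sqrt{199193}$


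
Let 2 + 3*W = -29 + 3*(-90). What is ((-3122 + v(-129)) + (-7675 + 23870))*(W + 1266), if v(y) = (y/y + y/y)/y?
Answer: 5897393255/387 ≈ 1.5239e+7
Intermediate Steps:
v(y) = 2/y (v(y) = (1 + 1)/y = 2/y)
W = -301/3 (W = -⅔ + (-29 + 3*(-90))/3 = -⅔ + (-29 - 270)/3 = -⅔ + (⅓)*(-299) = -⅔ - 299/3 = -301/3 ≈ -100.33)
((-3122 + v(-129)) + (-7675 + 23870))*(W + 1266) = ((-3122 + 2/(-129)) + (-7675 + 23870))*(-301/3 + 1266) = ((-3122 + 2*(-1/129)) + 16195)*(3497/3) = ((-3122 - 2/129) + 16195)*(3497/3) = (-402740/129 + 16195)*(3497/3) = (1686415/129)*(3497/3) = 5897393255/387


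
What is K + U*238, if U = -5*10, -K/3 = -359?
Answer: -10823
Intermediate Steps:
K = 1077 (K = -3*(-359) = 1077)
U = -50
K + U*238 = 1077 - 50*238 = 1077 - 11900 = -10823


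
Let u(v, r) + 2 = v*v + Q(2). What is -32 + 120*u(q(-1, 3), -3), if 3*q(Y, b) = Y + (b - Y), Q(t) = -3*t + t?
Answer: -632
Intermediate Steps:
Q(t) = -2*t
q(Y, b) = b/3 (q(Y, b) = (Y + (b - Y))/3 = b/3)
u(v, r) = -6 + v**2 (u(v, r) = -2 + (v*v - 2*2) = -2 + (v**2 - 4) = -2 + (-4 + v**2) = -6 + v**2)
-32 + 120*u(q(-1, 3), -3) = -32 + 120*(-6 + ((1/3)*3)**2) = -32 + 120*(-6 + 1**2) = -32 + 120*(-6 + 1) = -32 + 120*(-5) = -32 - 600 = -632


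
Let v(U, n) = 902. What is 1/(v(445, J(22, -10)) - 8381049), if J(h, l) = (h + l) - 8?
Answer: -1/8380147 ≈ -1.1933e-7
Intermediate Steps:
J(h, l) = -8 + h + l
1/(v(445, J(22, -10)) - 8381049) = 1/(902 - 8381049) = 1/(-8380147) = -1/8380147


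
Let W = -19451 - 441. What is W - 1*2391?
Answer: -22283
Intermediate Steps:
W = -19892
W - 1*2391 = -19892 - 1*2391 = -19892 - 2391 = -22283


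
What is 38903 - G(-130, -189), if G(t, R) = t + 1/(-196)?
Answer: 7650469/196 ≈ 39033.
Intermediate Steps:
G(t, R) = -1/196 + t (G(t, R) = t - 1/196 = -1/196 + t)
38903 - G(-130, -189) = 38903 - (-1/196 - 130) = 38903 - 1*(-25481/196) = 38903 + 25481/196 = 7650469/196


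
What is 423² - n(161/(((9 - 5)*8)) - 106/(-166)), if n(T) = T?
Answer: 475220365/2656 ≈ 1.7892e+5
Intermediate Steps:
423² - n(161/(((9 - 5)*8)) - 106/(-166)) = 423² - (161/(((9 - 5)*8)) - 106/(-166)) = 178929 - (161/((4*8)) - 106*(-1/166)) = 178929 - (161/32 + 53/83) = 178929 - 1*15059/2656 = 178929 - 15059/2656 = 475220365/2656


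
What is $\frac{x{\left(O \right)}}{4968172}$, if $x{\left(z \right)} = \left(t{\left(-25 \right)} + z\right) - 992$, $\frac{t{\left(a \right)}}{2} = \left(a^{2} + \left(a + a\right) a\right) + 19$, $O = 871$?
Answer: $\frac{3667}{4968172} \approx 0.0007381$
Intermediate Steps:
$t{\left(a \right)} = 38 + 6 a^{2}$ ($t{\left(a \right)} = 2 \left(\left(a^{2} + \left(a + a\right) a\right) + 19\right) = 2 \left(\left(a^{2} + 2 a a\right) + 19\right) = 2 \left(\left(a^{2} + 2 a^{2}\right) + 19\right) = 2 \left(3 a^{2} + 19\right) = 2 \left(19 + 3 a^{2}\right) = 38 + 6 a^{2}$)
$x{\left(z \right)} = 2796 + z$ ($x{\left(z \right)} = \left(\left(38 + 6 \left(-25\right)^{2}\right) + z\right) - 992 = \left(\left(38 + 6 \cdot 625\right) + z\right) - 992 = \left(\left(38 + 3750\right) + z\right) - 992 = \left(3788 + z\right) - 992 = 2796 + z$)
$\frac{x{\left(O \right)}}{4968172} = \frac{2796 + 871}{4968172} = 3667 \cdot \frac{1}{4968172} = \frac{3667}{4968172}$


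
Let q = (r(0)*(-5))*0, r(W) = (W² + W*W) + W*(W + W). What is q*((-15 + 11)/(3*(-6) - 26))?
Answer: 0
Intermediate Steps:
r(W) = 4*W² (r(W) = (W² + W²) + W*(2*W) = 2*W² + 2*W² = 4*W²)
q = 0 (q = ((4*0²)*(-5))*0 = ((4*0)*(-5))*0 = (0*(-5))*0 = 0*0 = 0)
q*((-15 + 11)/(3*(-6) - 26)) = 0*((-15 + 11)/(3*(-6) - 26)) = 0*(-4/(-18 - 26)) = 0*(-4/(-44)) = 0*(-4*(-1/44)) = 0*(1/11) = 0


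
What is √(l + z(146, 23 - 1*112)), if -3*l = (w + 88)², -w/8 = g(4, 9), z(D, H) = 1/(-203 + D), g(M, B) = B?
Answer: I*√277305/57 ≈ 9.2386*I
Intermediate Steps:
w = -72 (w = -8*9 = -72)
l = -256/3 (l = -(-72 + 88)²/3 = -⅓*16² = -⅓*256 = -256/3 ≈ -85.333)
√(l + z(146, 23 - 1*112)) = √(-256/3 + 1/(-203 + 146)) = √(-256/3 + 1/(-57)) = √(-256/3 - 1/57) = √(-4865/57) = I*√277305/57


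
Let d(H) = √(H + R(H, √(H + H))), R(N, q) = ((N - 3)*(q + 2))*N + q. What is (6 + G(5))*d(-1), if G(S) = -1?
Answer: 5*√(7 + 5*I*√2) ≈ 14.556 + 6.0723*I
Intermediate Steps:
R(N, q) = q + N*(-3 + N)*(2 + q) (R(N, q) = ((-3 + N)*(2 + q))*N + q = N*(-3 + N)*(2 + q) + q = q + N*(-3 + N)*(2 + q))
d(H) = √(-5*H + 2*H² + √2*√H + √2*H^(5/2) - 3*√2*H^(3/2)) (d(H) = √(H + (√(H + H) - 6*H + 2*H² + √(H + H)*H² - 3*H*√(H + H))) = √(H + (√(2*H) - 6*H + 2*H² + √(2*H)*H² - 3*H*√(2*H))) = √(H + (√2*√H - 6*H + 2*H² + (√2*√H)*H² - 3*H*√2*√H)) = √(H + (√2*√H - 6*H + 2*H² + √2*H^(5/2) - 3*√2*H^(3/2))) = √(H + (-6*H + 2*H² + √2*√H + √2*H^(5/2) - 3*√2*H^(3/2))) = √(-5*H + 2*H² + √2*√H + √2*H^(5/2) - 3*√2*H^(3/2)))
(6 + G(5))*d(-1) = (6 - 1)*√(-5*(-1) + 2*(-1)² + √2*√(-1) + √2*(-1)^(5/2) - 3*√2*(-1)^(3/2)) = 5*√(5 + 2*1 + √2*I + √2*I - 3*√2*(-I)) = 5*√(5 + 2 + I*√2 + I*√2 + 3*I*√2) = 5*√(7 + 5*I*√2)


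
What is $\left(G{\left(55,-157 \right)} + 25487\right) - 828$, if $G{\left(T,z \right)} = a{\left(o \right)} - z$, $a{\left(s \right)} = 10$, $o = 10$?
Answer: $24826$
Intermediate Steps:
$G{\left(T,z \right)} = 10 - z$
$\left(G{\left(55,-157 \right)} + 25487\right) - 828 = \left(\left(10 - -157\right) + 25487\right) - 828 = \left(\left(10 + 157\right) + 25487\right) - 828 = \left(167 + 25487\right) - 828 = 25654 - 828 = 24826$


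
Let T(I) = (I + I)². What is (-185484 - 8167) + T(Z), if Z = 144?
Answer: -110707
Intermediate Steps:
T(I) = 4*I² (T(I) = (2*I)² = 4*I²)
(-185484 - 8167) + T(Z) = (-185484 - 8167) + 4*144² = -193651 + 4*20736 = -193651 + 82944 = -110707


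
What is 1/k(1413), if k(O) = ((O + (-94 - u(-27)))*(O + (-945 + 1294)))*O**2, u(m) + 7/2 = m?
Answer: 1/4747479703011 ≈ 2.1064e-13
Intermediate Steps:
u(m) = -7/2 + m
k(O) = O**2*(349 + O)*(-127/2 + O) (k(O) = ((O + (-94 - (-7/2 - 27)))*(O + (-945 + 1294)))*O**2 = ((O + (-94 - 1*(-61/2)))*(O + 349))*O**2 = ((O + (-94 + 61/2))*(349 + O))*O**2 = ((O - 127/2)*(349 + O))*O**2 = ((-127/2 + O)*(349 + O))*O**2 = ((349 + O)*(-127/2 + O))*O**2 = O**2*(349 + O)*(-127/2 + O))
1/k(1413) = 1/((1/2)*1413**2*(-44323 + 2*1413**2 + 571*1413)) = 1/((1/2)*1996569*(-44323 + 2*1996569 + 806823)) = 1/((1/2)*1996569*(-44323 + 3993138 + 806823)) = 1/((1/2)*1996569*4755638) = 1/4747479703011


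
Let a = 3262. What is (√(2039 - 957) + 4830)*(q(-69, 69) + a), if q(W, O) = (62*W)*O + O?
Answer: -1409640330 - 291851*√1082 ≈ -1.4192e+9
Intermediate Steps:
q(W, O) = O + 62*O*W (q(W, O) = 62*O*W + O = O + 62*O*W)
(√(2039 - 957) + 4830)*(q(-69, 69) + a) = (√(2039 - 957) + 4830)*(69*(1 + 62*(-69)) + 3262) = (√1082 + 4830)*(69*(1 - 4278) + 3262) = (4830 + √1082)*(69*(-4277) + 3262) = (4830 + √1082)*(-295113 + 3262) = (4830 + √1082)*(-291851) = -1409640330 - 291851*√1082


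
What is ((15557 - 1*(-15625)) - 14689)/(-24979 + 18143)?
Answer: -16493/6836 ≈ -2.4127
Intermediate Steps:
((15557 - 1*(-15625)) - 14689)/(-24979 + 18143) = ((15557 + 15625) - 14689)/(-6836) = (31182 - 14689)*(-1/6836) = 16493*(-1/6836) = -16493/6836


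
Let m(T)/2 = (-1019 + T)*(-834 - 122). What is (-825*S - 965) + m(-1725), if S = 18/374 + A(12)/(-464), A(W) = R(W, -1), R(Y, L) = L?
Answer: 41376673719/7888 ≈ 5.2455e+6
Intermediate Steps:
A(W) = -1
S = 4363/86768 (S = 18/374 - 1/(-464) = 18*(1/374) - 1*(-1/464) = 9/187 + 1/464 = 4363/86768 ≈ 0.050283)
m(T) = 1948328 - 1912*T (m(T) = 2*((-1019 + T)*(-834 - 122)) = 2*((-1019 + T)*(-956)) = 2*(974164 - 956*T) = 1948328 - 1912*T)
(-825*S - 965) + m(-1725) = (-825*4363/86768 - 965) + (1948328 - 1912*(-1725)) = (-327225/7888 - 965) + (1948328 + 3298200) = -7939145/7888 + 5246528 = 41376673719/7888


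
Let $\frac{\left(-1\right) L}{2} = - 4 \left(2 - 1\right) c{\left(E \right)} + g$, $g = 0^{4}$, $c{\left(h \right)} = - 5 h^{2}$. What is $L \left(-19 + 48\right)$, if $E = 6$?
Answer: $-41760$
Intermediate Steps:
$g = 0$
$L = -1440$ ($L = - 2 \left(- 4 \left(2 - 1\right) \left(- 5 \cdot 6^{2}\right) + 0\right) = - 2 \left(\left(-4\right) 1 \left(\left(-5\right) 36\right) + 0\right) = - 2 \left(\left(-4\right) \left(-180\right) + 0\right) = - 2 \left(720 + 0\right) = \left(-2\right) 720 = -1440$)
$L \left(-19 + 48\right) = - 1440 \left(-19 + 48\right) = \left(-1440\right) 29 = -41760$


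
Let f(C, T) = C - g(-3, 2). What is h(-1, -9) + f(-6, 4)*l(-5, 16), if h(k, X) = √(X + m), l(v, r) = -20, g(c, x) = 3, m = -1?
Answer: 180 + I*√10 ≈ 180.0 + 3.1623*I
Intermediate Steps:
f(C, T) = -3 + C (f(C, T) = C - 1*3 = C - 3 = -3 + C)
h(k, X) = √(-1 + X) (h(k, X) = √(X - 1) = √(-1 + X))
h(-1, -9) + f(-6, 4)*l(-5, 16) = √(-1 - 9) + (-3 - 6)*(-20) = √(-10) - 9*(-20) = I*√10 + 180 = 180 + I*√10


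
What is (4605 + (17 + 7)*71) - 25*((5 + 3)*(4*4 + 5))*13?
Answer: -48291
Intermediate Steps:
(4605 + (17 + 7)*71) - 25*((5 + 3)*(4*4 + 5))*13 = (4605 + 24*71) - 25*(8*(16 + 5))*13 = (4605 + 1704) - 25*(8*21)*13 = 6309 - 25*168*13 = 6309 - 4200*13 = 6309 - 1*54600 = 6309 - 54600 = -48291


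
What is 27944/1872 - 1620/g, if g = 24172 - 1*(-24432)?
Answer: 42348673/2843334 ≈ 14.894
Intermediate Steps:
g = 48604 (g = 24172 + 24432 = 48604)
27944/1872 - 1620/g = 27944/1872 - 1620/48604 = 27944*(1/1872) - 1620*1/48604 = 3493/234 - 405/12151 = 42348673/2843334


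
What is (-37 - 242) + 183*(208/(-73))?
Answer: -58431/73 ≈ -800.42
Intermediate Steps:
(-37 - 242) + 183*(208/(-73)) = -279 + 183*(208*(-1/73)) = -279 + 183*(-208/73) = -279 - 38064/73 = -58431/73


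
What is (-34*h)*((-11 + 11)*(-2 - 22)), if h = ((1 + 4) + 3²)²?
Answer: 0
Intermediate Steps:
h = 196 (h = (5 + 9)² = 14² = 196)
(-34*h)*((-11 + 11)*(-2 - 22)) = (-34*196)*((-11 + 11)*(-2 - 22)) = -0*(-24) = -6664*0 = 0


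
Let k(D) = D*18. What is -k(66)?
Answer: -1188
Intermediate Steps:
k(D) = 18*D
-k(66) = -18*66 = -1*1188 = -1188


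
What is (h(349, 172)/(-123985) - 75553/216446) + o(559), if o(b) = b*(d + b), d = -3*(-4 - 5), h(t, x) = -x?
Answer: 8790785307055947/26836057310 ≈ 3.2757e+5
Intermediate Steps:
d = 27 (d = -3*(-9) = 27)
o(b) = b*(27 + b)
(h(349, 172)/(-123985) - 75553/216446) + o(559) = (-1*172/(-123985) - 75553/216446) + 559*(27 + 559) = (-172*(-1/123985) - 75553*1/216446) + 559*586 = (172/123985 - 75553/216446) + 327574 = -9330209993/26836057310 + 327574 = 8790785307055947/26836057310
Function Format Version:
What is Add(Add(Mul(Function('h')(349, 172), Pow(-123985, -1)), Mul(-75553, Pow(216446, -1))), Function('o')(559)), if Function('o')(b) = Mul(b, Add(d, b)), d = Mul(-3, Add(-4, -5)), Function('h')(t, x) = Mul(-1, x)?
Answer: Rational(8790785307055947, 26836057310) ≈ 3.2757e+5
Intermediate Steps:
d = 27 (d = Mul(-3, -9) = 27)
Function('o')(b) = Mul(b, Add(27, b))
Add(Add(Mul(Function('h')(349, 172), Pow(-123985, -1)), Mul(-75553, Pow(216446, -1))), Function('o')(559)) = Add(Add(Mul(Mul(-1, 172), Pow(-123985, -1)), Mul(-75553, Pow(216446, -1))), Mul(559, Add(27, 559))) = Add(Add(Mul(-172, Rational(-1, 123985)), Mul(-75553, Rational(1, 216446))), Mul(559, 586)) = Add(Add(Rational(172, 123985), Rational(-75553, 216446)), 327574) = Add(Rational(-9330209993, 26836057310), 327574) = Rational(8790785307055947, 26836057310)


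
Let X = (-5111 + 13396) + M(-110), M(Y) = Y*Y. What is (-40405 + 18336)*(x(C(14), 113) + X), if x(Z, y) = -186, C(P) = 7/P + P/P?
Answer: -445771731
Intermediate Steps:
C(P) = 1 + 7/P (C(P) = 7/P + 1 = 1 + 7/P)
M(Y) = Y²
X = 20385 (X = (-5111 + 13396) + (-110)² = 8285 + 12100 = 20385)
(-40405 + 18336)*(x(C(14), 113) + X) = (-40405 + 18336)*(-186 + 20385) = -22069*20199 = -445771731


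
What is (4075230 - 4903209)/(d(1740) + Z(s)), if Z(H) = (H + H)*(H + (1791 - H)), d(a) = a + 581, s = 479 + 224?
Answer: -827979/2520467 ≈ -0.32850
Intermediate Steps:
s = 703
d(a) = 581 + a
Z(H) = 3582*H (Z(H) = (2*H)*1791 = 3582*H)
(4075230 - 4903209)/(d(1740) + Z(s)) = (4075230 - 4903209)/((581 + 1740) + 3582*703) = -827979/(2321 + 2518146) = -827979/2520467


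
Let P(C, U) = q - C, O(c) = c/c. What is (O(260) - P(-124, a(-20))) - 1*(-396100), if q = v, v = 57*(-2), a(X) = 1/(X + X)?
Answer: 396091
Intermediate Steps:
a(X) = 1/(2*X)
O(c) = 1
v = -114
q = -114
P(C, U) = -114 - C
(O(260) - P(-124, a(-20))) - 1*(-396100) = (1 - (-114 - 1*(-124))) - 1*(-396100) = (1 - (-114 + 124)) + 396100 = (1 - 1*10) + 396100 = (1 - 10) + 396100 = -9 + 396100 = 396091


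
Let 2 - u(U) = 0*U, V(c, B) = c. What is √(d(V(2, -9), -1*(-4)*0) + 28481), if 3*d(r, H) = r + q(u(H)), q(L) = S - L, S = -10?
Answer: √256299/3 ≈ 168.75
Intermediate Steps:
u(U) = 2 (u(U) = 2 - 0*U = 2 - 1*0 = 2 + 0 = 2)
q(L) = -10 - L
d(r, H) = -4 + r/3 (d(r, H) = (r + (-10 - 1*2))/3 = (r + (-10 - 2))/3 = (r - 12)/3 = (-12 + r)/3 = -4 + r/3)
√(d(V(2, -9), -1*(-4)*0) + 28481) = √((-4 + (⅓)*2) + 28481) = √((-4 + ⅔) + 28481) = √(-10/3 + 28481) = √(85433/3) = √256299/3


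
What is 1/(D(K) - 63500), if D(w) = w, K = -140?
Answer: -1/63640 ≈ -1.5713e-5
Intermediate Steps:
1/(D(K) - 63500) = 1/(-140 - 63500) = 1/(-63640) = -1/63640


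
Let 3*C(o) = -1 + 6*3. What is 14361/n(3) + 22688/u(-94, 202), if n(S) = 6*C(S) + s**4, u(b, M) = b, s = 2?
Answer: 107767/2350 ≈ 45.858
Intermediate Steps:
C(o) = 17/3 (C(o) = (-1 + 6*3)/3 = (-1 + 18)/3 = (1/3)*17 = 17/3)
n(S) = 50 (n(S) = 6*(17/3) + 2**4 = 34 + 16 = 50)
14361/n(3) + 22688/u(-94, 202) = 14361/50 + 22688/(-94) = 14361*(1/50) + 22688*(-1/94) = 14361/50 - 11344/47 = 107767/2350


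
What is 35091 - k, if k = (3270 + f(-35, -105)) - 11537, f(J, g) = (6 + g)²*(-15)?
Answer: 190373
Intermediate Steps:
f(J, g) = -15*(6 + g)²
k = -155282 (k = (3270 - 15*(6 - 105)²) - 11537 = (3270 - 15*(-99)²) - 11537 = (3270 - 15*9801) - 11537 = (3270 - 147015) - 11537 = -143745 - 11537 = -155282)
35091 - k = 35091 - 1*(-155282) = 35091 + 155282 = 190373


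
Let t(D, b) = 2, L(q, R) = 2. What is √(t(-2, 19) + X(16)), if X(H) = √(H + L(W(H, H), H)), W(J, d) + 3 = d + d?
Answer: √(2 + 3*√2) ≈ 2.4985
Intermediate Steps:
W(J, d) = -3 + 2*d (W(J, d) = -3 + (d + d) = -3 + 2*d)
X(H) = √(2 + H) (X(H) = √(H + 2) = √(2 + H))
√(t(-2, 19) + X(16)) = √(2 + √(2 + 16)) = √(2 + √18) = √(2 + 3*√2)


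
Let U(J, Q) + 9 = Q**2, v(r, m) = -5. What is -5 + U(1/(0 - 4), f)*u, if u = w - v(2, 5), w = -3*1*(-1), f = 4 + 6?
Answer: 723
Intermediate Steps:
f = 10
w = 3 (w = -3*(-1) = 3)
U(J, Q) = -9 + Q**2
u = 8 (u = 3 - 1*(-5) = 3 + 5 = 8)
-5 + U(1/(0 - 4), f)*u = -5 + (-9 + 10**2)*8 = -5 + (-9 + 100)*8 = -5 + 91*8 = -5 + 728 = 723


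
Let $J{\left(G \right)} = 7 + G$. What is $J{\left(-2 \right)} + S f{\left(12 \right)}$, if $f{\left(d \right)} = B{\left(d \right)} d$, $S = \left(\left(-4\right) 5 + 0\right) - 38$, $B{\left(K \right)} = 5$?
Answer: $-3475$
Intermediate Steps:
$S = -58$ ($S = \left(-20 + 0\right) - 38 = -20 - 38 = -58$)
$f{\left(d \right)} = 5 d$
$J{\left(-2 \right)} + S f{\left(12 \right)} = \left(7 - 2\right) - 58 \cdot 5 \cdot 12 = 5 - 3480 = -3475$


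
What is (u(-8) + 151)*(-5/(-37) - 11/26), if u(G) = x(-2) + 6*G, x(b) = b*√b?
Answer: -28531/962 + 277*I*√2/481 ≈ -29.658 + 0.81442*I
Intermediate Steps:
x(b) = b^(3/2)
u(G) = 6*G - 2*I*√2 (u(G) = (-2)^(3/2) + 6*G = -2*I*√2 + 6*G = 6*G - 2*I*√2)
(u(-8) + 151)*(-5/(-37) - 11/26) = ((6*(-8) - 2*I*√2) + 151)*(-5/(-37) - 11/26) = ((-48 - 2*I*√2) + 151)*(-5*(-1/37) - 11*1/26) = (103 - 2*I*√2)*(5/37 - 11/26) = (103 - 2*I*√2)*(-277/962) = -28531/962 + 277*I*√2/481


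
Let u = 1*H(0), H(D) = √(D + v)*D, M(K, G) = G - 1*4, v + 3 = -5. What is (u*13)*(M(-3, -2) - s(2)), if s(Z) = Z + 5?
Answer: 0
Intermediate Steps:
v = -8 (v = -3 - 5 = -8)
M(K, G) = -4 + G (M(K, G) = G - 4 = -4 + G)
s(Z) = 5 + Z
H(D) = D*√(-8 + D) (H(D) = √(D - 8)*D = √(-8 + D)*D = D*√(-8 + D))
u = 0 (u = 1*(0*√(-8 + 0)) = 1*(0*√(-8)) = 1*(0*(2*I*√2)) = 1*0 = 0)
(u*13)*(M(-3, -2) - s(2)) = (0*13)*((-4 - 2) - (5 + 2)) = 0*(-6 - 1*7) = 0*(-6 - 7) = 0*(-13) = 0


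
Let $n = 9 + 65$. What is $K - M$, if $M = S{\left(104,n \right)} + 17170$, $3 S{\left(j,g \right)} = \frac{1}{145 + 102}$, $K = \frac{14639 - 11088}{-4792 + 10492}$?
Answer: $- \frac{1272250937}{74100} \approx -17169.0$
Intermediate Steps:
$n = 74$
$K = \frac{3551}{5700} \approx 0.62298$
$S{\left(j,g \right)} = \frac{1}{741}$ ($S{\left(j,g \right)} = \frac{1}{3 \left(145 + 102\right)} = \frac{1}{3 \cdot 247} = \frac{1}{3} \cdot \frac{1}{247} = \frac{1}{741}$)
$M = \frac{12722971}{741}$ ($M = \frac{1}{741} + 17170 = \frac{12722971}{741} \approx 17170.0$)
$K - M = \frac{3551}{5700} - \frac{12722971}{741} = - \frac{1272250937}{74100}$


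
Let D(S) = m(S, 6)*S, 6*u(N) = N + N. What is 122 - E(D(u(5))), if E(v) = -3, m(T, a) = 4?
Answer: 125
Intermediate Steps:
u(N) = N/3 (u(N) = (N + N)/6 = (2*N)/6 = N/3)
D(S) = 4*S
122 - E(D(u(5))) = 122 - 1*(-3) = 122 + 3 = 125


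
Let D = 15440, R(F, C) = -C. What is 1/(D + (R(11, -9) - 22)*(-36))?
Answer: 1/15908 ≈ 6.2861e-5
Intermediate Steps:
1/(D + (R(11, -9) - 22)*(-36)) = 1/(15440 + (-1*(-9) - 22)*(-36)) = 1/(15440 + (9 - 22)*(-36)) = 1/(15440 - 13*(-36)) = 1/(15440 + 468) = 1/15908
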